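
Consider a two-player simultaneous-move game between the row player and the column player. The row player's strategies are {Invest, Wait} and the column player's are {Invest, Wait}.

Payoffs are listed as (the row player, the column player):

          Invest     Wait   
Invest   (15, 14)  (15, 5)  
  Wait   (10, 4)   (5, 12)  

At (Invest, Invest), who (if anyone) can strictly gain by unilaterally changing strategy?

The row player at (Invest, Invest) earns 15; deviating to Wait yields 10 — not better.
The column player earns 14; deviating to Wait yields 5 — not better.
Neither player can strictly improve; the profile is a Nash equilibrium.

Neither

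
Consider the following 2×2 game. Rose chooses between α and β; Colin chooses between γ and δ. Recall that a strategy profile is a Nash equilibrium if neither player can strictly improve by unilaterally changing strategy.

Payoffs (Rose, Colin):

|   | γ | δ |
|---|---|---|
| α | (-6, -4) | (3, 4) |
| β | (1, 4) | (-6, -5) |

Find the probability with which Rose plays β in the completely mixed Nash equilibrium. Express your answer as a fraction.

8/17

Let x be the probability that Rose plays α. In a completely mixed equilibrium, Colin must be indifferent between γ and δ.
Colin's expected payoff from γ is −4x + 4(1−x); from δ it is 4x − 5(1−x).
Setting these equal: −8x + 4 = 9x − 5, so x = 9/17.
Therefore Rose plays β with probability 1 − 9/17 = 8/17.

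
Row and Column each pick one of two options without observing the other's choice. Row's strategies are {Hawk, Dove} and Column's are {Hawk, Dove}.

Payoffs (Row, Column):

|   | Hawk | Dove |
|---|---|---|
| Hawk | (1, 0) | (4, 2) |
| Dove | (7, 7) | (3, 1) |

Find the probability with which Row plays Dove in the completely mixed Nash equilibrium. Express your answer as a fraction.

Let x be the probability that Row plays Hawk. In a completely mixed equilibrium, Column must be indifferent between Hawk and Dove.
Column's expected payoff from Hawk is 7(1−x); from Dove it is 2x + (1−x).
Setting these equal: −7x + 7 = x + 1, so x = 3/4.
Therefore Row plays Dove with probability 1 − 3/4 = 1/4.

1/4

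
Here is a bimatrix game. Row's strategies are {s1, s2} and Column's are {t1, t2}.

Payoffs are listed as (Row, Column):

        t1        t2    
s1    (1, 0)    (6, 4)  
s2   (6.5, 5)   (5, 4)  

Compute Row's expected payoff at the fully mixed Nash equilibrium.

First find q, the probability Column plays t1, from Row's indifference between s1 and s2: q + 6(1−q) = 6.5q + 5(1−q), giving q = 2/13.
Since Row is indifferent in equilibrium, Row's expected payoff equals the payoff from either row against (2/13, 11/13). Using s1: (2/13) + 6(11/13) = 68/13.

68/13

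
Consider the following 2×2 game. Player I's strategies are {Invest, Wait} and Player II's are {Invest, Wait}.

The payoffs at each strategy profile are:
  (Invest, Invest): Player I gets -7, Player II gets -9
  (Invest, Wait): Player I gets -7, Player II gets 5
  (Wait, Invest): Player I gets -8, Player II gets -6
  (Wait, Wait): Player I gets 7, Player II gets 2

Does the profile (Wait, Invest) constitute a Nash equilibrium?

At (Wait, Invest), Player I earns -8; switching to Invest would give -7, so Player I would deviate.
Player II earns -6; switching to Wait would give 2, so Player II would deviate.
Since at least one player can profitably deviate, this is not a Nash equilibrium.

No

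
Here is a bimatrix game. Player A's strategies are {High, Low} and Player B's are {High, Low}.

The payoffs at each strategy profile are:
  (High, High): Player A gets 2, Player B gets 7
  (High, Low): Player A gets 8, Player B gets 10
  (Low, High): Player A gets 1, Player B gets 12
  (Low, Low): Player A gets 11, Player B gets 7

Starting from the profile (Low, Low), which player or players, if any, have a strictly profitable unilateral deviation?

Player A at (Low, Low) earns 11; deviating to High yields 8 — not better.
Player B earns 7; deviating to High yields 12 — a strict improvement.
Only Player B has a strictly profitable deviation.

Player B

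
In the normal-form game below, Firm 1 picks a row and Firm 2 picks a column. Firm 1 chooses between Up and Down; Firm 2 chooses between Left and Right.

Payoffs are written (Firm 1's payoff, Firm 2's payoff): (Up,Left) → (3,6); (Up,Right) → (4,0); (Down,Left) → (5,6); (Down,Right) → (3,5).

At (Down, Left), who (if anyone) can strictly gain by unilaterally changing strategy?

Firm 1 at (Down, Left) earns 5; deviating to Up yields 3 — not better.
Firm 2 earns 6; deviating to Right yields 5 — not better.
Neither player can strictly improve; the profile is a Nash equilibrium.

Neither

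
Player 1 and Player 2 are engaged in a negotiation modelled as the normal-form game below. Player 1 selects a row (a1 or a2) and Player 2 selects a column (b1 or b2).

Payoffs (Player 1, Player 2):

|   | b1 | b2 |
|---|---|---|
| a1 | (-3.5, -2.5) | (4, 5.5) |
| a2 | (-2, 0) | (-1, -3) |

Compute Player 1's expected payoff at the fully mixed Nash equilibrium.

First find q, the probability Player 2 plays b1, from Player 1's indifference between a1 and a2: −3.5q + 4(1−q) = −2q − (1−q), giving q = 10/13.
Since Player 1 is indifferent in equilibrium, Player 1's expected payoff equals the payoff from either row against (10/13, 3/13). Using a1: −3.5(10/13) + 4(3/13) = -23/13.

-23/13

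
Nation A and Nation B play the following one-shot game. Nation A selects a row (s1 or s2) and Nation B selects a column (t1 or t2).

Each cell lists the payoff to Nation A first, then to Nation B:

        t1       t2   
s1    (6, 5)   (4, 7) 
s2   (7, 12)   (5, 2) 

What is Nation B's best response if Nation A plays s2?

Against s2, Nation B earns 12 from t1 and 2 from t2.
So t1 is the best response.

t1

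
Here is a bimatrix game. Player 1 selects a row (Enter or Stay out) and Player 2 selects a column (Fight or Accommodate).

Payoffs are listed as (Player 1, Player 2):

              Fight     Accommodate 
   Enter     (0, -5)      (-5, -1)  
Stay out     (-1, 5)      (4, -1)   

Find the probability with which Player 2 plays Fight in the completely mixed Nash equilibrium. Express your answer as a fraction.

Let c be the probability that Player 2 plays Fight. In a completely mixed equilibrium, Player 1 must be indifferent between Enter and Stay out.
Player 1's expected payoff from Enter is −5(1−c); from Stay out it is −c + 4(1−c).
Setting these equal: 5c − 5 = −5c + 4, so c = 9/10.

9/10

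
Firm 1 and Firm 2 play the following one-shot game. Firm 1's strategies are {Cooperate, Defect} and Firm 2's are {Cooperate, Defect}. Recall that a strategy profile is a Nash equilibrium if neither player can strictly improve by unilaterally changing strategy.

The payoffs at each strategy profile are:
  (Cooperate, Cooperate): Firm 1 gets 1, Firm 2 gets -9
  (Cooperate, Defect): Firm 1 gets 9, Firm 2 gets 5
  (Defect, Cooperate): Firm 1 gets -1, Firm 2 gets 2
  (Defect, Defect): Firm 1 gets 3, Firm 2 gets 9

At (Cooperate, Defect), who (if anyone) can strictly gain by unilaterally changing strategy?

Neither

Firm 1 at (Cooperate, Defect) earns 9; deviating to Defect yields 3 — not better.
Firm 2 earns 5; deviating to Cooperate yields -9 — not better.
Neither player can strictly improve; the profile is a Nash equilibrium.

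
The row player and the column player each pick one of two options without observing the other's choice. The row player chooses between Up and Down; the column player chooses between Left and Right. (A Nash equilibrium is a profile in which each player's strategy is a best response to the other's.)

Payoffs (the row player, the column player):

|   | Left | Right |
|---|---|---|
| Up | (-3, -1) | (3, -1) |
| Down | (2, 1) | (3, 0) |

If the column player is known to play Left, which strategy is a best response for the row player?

Down

Against Left, the row player earns -3 from Up and 2 from Down.
So Down is the best response.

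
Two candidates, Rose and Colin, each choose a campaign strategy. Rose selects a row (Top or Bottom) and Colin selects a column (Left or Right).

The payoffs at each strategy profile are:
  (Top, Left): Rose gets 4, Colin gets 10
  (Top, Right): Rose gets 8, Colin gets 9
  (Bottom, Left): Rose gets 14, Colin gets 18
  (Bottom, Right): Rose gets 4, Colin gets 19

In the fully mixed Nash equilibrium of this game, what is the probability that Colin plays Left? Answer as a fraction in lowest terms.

Let y be the probability that Colin plays Left. In a completely mixed equilibrium, Rose must be indifferent between Top and Bottom.
Rose's expected payoff from Top is 4y + 8(1−y); from Bottom it is 14y + 4(1−y).
Setting these equal: −4y + 8 = 10y + 4, so y = 2/7.

2/7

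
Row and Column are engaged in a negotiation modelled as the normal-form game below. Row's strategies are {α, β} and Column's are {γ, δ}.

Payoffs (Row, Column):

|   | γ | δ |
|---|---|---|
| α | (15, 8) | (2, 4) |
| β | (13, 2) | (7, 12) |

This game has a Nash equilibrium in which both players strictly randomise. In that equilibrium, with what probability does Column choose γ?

5/7

Let y be the probability that Column plays γ. In a completely mixed equilibrium, Row must be indifferent between α and β.
Row's expected payoff from α is 15y + 2(1−y); from β it is 13y + 7(1−y).
Setting these equal: 13y + 2 = 6y + 7, so y = 5/7.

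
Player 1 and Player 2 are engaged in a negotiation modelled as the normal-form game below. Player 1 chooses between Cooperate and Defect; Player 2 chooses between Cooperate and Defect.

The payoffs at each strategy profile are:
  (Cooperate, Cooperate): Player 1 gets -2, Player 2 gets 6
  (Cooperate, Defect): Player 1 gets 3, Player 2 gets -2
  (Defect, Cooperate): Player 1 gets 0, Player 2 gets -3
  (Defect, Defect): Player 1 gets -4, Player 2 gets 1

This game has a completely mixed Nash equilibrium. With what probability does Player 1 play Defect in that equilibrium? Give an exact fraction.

2/3

Let r be the probability that Player 1 plays Cooperate. In a completely mixed equilibrium, Player 2 must be indifferent between Cooperate and Defect.
Player 2's expected payoff from Cooperate is 6r − 3(1−r); from Defect it is −2r + (1−r).
Setting these equal: 9r − 3 = −3r + 1, so r = 1/3.
Therefore Player 1 plays Defect with probability 1 − 1/3 = 2/3.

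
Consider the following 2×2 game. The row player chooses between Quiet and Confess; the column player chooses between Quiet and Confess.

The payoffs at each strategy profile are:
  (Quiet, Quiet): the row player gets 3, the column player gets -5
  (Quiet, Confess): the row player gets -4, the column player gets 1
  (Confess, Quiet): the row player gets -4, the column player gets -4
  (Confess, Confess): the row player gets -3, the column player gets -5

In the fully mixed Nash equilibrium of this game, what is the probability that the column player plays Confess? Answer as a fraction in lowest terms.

Let q be the probability that the column player plays Quiet. In a completely mixed equilibrium, the row player must be indifferent between Quiet and Confess.
The row player's expected payoff from Quiet is 3q − 4(1−q); from Confess it is −4q − 3(1−q).
Setting these equal: 7q − 4 = −q − 3, so q = 1/8.
Therefore the column player plays Confess with probability 1 − 1/8 = 7/8.

7/8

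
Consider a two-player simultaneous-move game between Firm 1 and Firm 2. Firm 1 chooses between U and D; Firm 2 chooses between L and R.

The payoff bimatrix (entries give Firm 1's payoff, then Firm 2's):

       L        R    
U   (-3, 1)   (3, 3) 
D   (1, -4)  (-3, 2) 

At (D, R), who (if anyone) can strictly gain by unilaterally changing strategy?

Firm 1

Firm 1 at (D, R) earns -3; deviating to U yields 3 — a strict improvement.
Firm 2 earns 2; deviating to L yields -4 — not better.
Only Firm 1 has a strictly profitable deviation.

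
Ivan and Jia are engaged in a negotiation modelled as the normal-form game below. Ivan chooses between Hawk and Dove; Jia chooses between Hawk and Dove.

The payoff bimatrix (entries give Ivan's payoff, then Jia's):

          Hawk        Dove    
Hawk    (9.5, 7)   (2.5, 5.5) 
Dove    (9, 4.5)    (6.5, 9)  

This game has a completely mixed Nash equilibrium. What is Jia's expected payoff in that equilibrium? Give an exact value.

51/8

First find p, the probability Ivan plays Hawk, from Jia's indifference between Hawk and Dove: 7p + 4.5(1−p) = 5.5p + 9(1−p), giving p = 3/4.
Since Jia is indifferent in equilibrium, Jia's expected payoff equals the payoff from either column against (3/4, 1/4). Using Hawk: 7(3/4) + 4.5(1/4) = 51/8.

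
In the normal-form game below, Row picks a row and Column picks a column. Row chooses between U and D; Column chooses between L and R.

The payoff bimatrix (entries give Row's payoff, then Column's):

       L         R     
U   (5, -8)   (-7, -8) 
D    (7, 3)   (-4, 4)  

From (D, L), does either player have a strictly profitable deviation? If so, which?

Row at (D, L) earns 7; deviating to U yields 5 — not better.
Column earns 3; deviating to R yields 4 — a strict improvement.
Only Column has a strictly profitable deviation.

Column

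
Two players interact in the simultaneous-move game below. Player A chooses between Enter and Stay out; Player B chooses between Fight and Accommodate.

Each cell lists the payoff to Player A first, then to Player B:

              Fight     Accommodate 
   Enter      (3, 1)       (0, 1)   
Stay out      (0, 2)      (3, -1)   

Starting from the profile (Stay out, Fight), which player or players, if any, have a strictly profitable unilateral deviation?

Player A

Player A at (Stay out, Fight) earns 0; deviating to Enter yields 3 — a strict improvement.
Player B earns 2; deviating to Accommodate yields -1 — not better.
Only Player A has a strictly profitable deviation.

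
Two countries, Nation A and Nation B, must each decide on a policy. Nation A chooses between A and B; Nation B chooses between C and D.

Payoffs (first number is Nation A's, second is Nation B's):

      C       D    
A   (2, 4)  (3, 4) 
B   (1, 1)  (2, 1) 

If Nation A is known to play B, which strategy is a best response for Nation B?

either — both C and D are best responses

Against B, Nation B earns 1 from C and 1 from D.
So either strategy is a best response.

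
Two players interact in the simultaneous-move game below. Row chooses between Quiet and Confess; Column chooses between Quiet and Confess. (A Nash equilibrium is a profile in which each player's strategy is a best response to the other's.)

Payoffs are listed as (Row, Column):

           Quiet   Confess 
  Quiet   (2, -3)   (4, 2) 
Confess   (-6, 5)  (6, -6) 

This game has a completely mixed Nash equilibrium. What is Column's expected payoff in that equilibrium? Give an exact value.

First find x, the probability Row plays Quiet, from Column's indifference between Quiet and Confess: −3x + 5(1−x) = 2x − 6(1−x), giving x = 11/16.
Since Column is indifferent in equilibrium, Column's expected payoff equals the payoff from either column against (11/16, 5/16). Using Quiet: −3(11/16) + 5(5/16) = -1/2.

-1/2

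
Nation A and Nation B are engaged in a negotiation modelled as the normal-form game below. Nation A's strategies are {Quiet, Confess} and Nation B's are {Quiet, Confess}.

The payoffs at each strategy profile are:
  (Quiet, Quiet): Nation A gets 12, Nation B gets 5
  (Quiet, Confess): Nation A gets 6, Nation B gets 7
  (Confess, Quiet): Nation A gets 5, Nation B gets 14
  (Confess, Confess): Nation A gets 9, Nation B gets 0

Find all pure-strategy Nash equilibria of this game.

none

(Quiet, Quiet): Nation B prefers Confess (7 > 5) — not an equilibrium.
(Quiet, Confess): Nation A prefers Confess (9 > 6) — not an equilibrium.
(Confess, Quiet): Nation A prefers Quiet (12 > 5) — not an equilibrium.
(Confess, Confess): Nation B prefers Quiet (14 > 0) — not an equilibrium.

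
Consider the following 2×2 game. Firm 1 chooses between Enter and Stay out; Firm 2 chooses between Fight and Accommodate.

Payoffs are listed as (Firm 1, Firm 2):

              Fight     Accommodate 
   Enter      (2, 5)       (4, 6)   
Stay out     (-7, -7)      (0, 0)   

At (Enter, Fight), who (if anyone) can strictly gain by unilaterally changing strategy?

Firm 2

Firm 1 at (Enter, Fight) earns 2; deviating to Stay out yields -7 — not better.
Firm 2 earns 5; deviating to Accommodate yields 6 — a strict improvement.
Only Firm 2 has a strictly profitable deviation.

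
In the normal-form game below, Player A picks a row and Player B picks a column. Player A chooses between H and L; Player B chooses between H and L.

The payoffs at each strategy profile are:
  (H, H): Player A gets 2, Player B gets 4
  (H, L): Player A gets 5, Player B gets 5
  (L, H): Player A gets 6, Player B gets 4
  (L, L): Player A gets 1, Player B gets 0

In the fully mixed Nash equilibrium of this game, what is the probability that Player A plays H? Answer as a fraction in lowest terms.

4/5

Let p be the probability that Player A plays H. In a completely mixed equilibrium, Player B must be indifferent between H and L.
Player B's expected payoff from H is 4p + 4(1−p); from L it is 5p.
Setting these equal: 4 = 5p, so p = 4/5.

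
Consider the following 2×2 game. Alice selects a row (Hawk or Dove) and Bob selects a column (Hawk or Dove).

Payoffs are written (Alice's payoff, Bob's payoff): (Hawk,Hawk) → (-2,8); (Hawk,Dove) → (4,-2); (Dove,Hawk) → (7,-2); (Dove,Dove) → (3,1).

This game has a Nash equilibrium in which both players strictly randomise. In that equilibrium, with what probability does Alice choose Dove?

10/13

Let p be the probability that Alice plays Hawk. In a completely mixed equilibrium, Bob must be indifferent between Hawk and Dove.
Bob's expected payoff from Hawk is 8p − 2(1−p); from Dove it is −2p + (1−p).
Setting these equal: 10p − 2 = −3p + 1, so p = 3/13.
Therefore Alice plays Dove with probability 1 − 3/13 = 10/13.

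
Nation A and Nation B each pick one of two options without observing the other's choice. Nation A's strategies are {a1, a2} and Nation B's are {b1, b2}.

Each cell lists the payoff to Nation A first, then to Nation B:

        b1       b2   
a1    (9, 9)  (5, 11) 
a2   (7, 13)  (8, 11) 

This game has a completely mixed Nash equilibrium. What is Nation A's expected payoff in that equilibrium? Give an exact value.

37/5

First find y, the probability Nation B plays b1, from Nation A's indifference between a1 and a2: 9y + 5(1−y) = 7y + 8(1−y), giving y = 3/5.
Since Nation A is indifferent in equilibrium, Nation A's expected payoff equals the payoff from either row against (3/5, 2/5). Using a1: 9(3/5) + 5(2/5) = 37/5.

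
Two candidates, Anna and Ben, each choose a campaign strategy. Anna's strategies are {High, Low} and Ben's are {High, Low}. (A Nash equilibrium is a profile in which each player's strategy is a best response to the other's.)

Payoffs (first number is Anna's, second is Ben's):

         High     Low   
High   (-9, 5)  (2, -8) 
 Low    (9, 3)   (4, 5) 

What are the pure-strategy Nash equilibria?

(Low, Low)

(High, High): Anna prefers Low (9 > -9) — not an equilibrium.
(High, Low): Anna prefers Low (4 > 2); Ben prefers High (5 > -8) — not an equilibrium.
(Low, High): Ben prefers Low (5 > 3) — not an equilibrium.
(Low, Low): Anna gets 4 ≥ 2 from High, and Ben gets 5 ≥ 3 from High — Nash equilibrium.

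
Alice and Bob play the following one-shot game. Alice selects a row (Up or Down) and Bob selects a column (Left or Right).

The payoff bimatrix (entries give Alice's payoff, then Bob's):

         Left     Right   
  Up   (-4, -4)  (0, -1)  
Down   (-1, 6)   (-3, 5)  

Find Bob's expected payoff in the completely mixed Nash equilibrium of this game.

7/2

First find p, the probability Alice plays Up, from Bob's indifference between Left and Right: −4p + 6(1−p) = −p + 5(1−p), giving p = 1/4.
Since Bob is indifferent in equilibrium, Bob's expected payoff equals the payoff from either column against (1/4, 3/4). Using Left: −4(1/4) + 6(3/4) = 7/2.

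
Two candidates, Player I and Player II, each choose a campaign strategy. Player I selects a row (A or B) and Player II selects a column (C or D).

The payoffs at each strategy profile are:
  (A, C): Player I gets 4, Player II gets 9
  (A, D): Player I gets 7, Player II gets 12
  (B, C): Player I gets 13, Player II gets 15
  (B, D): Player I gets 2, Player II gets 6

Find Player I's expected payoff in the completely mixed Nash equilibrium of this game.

First find y, the probability Player II plays C, from Player I's indifference between A and B: 4y + 7(1−y) = 13y + 2(1−y), giving y = 5/14.
Since Player I is indifferent in equilibrium, Player I's expected payoff equals the payoff from either row against (5/14, 9/14). Using A: 4(5/14) + 7(9/14) = 83/14.

83/14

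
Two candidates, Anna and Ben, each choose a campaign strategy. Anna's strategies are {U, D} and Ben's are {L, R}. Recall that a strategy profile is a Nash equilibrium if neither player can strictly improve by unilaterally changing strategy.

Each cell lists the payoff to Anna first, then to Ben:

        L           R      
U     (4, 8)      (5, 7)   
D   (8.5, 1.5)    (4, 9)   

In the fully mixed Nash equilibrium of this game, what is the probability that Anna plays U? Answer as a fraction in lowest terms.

Let x be the probability that Anna plays U. In a completely mixed equilibrium, Ben must be indifferent between L and R.
Ben's expected payoff from L is 8x + 1.5(1−x); from R it is 7x + 9(1−x).
Setting these equal: 6.5x + 1.5 = −2x + 9, so x = 15/17.

15/17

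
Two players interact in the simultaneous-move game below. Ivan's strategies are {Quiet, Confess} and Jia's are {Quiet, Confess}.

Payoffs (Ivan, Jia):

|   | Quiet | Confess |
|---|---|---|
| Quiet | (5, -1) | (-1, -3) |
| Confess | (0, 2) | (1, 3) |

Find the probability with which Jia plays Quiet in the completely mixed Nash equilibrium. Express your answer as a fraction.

Let c be the probability that Jia plays Quiet. In a completely mixed equilibrium, Ivan must be indifferent between Quiet and Confess.
Ivan's expected payoff from Quiet is 5c − (1−c); from Confess it is (1−c).
Setting these equal: 6c − 1 = −c + 1, so c = 2/7.

2/7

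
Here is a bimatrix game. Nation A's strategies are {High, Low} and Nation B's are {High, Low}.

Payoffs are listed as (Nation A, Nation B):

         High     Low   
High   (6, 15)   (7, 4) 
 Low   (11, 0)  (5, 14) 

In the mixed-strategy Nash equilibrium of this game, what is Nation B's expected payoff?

First find x, the probability Nation A plays High, from Nation B's indifference between High and Low: 15x = 4x + 14(1−x), giving x = 14/25.
Since Nation B is indifferent in equilibrium, Nation B's expected payoff equals the payoff from either column against (14/25, 11/25). Using High: 15(14/25) = 42/5.

42/5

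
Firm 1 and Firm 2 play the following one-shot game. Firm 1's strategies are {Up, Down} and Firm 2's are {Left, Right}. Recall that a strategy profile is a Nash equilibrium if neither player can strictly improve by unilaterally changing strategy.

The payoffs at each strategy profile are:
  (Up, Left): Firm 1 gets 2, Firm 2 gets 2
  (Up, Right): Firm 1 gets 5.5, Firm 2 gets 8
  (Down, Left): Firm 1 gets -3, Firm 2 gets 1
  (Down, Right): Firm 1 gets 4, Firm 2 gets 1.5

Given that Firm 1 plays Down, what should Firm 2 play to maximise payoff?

Right

Against Down, Firm 2 earns 1 from Left and 1.5 from Right.
So Right is the best response.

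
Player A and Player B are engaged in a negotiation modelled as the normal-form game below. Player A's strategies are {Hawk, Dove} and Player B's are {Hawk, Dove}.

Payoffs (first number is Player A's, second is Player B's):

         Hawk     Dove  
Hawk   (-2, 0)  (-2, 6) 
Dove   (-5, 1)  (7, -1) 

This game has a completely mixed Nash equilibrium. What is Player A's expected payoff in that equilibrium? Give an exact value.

-2

First find y, the probability Player B plays Hawk, from Player A's indifference between Hawk and Dove: −2y − 2(1−y) = −5y + 7(1−y), giving y = 3/4.
Since Player A is indifferent in equilibrium, Player A's expected payoff equals the payoff from either row against (3/4, 1/4). Using Hawk: −2(3/4) − 2(1/4) = -2.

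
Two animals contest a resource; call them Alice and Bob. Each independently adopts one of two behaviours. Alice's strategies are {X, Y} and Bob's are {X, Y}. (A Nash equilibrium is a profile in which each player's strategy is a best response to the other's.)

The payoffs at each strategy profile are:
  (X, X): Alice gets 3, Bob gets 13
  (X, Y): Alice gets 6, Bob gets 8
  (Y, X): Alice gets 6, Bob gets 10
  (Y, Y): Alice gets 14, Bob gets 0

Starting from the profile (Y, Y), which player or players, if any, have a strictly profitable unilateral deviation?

Alice at (Y, Y) earns 14; deviating to X yields 6 — not better.
Bob earns 0; deviating to X yields 10 — a strict improvement.
Only Bob has a strictly profitable deviation.

Bob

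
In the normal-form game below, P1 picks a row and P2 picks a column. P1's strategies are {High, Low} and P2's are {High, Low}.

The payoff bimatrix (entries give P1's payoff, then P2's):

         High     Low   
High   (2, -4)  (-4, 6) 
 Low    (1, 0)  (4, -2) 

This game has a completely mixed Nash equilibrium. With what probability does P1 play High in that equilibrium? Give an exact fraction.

Let r be the probability that P1 plays High. In a completely mixed equilibrium, P2 must be indifferent between High and Low.
P2's expected payoff from High is −4r; from Low it is 6r − 2(1−r).
Setting these equal: −4r = 8r − 2, so r = 1/6.

1/6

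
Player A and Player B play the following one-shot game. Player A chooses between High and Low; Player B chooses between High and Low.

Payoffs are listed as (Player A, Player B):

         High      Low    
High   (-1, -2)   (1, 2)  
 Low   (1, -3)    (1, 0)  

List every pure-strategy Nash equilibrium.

(High, High): Player A prefers Low (1 > -1); Player B prefers Low (2 > -2) — not an equilibrium.
(High, Low): Player A gets 1 ≥ 1 from Low, and Player B gets 2 ≥ -2 from High — Nash equilibrium.
(Low, High): Player B prefers Low (0 > -3) — not an equilibrium.
(Low, Low): Player A gets 1 ≥ 1 from High, and Player B gets 0 ≥ -3 from High — Nash equilibrium.

(High, Low) and (Low, Low)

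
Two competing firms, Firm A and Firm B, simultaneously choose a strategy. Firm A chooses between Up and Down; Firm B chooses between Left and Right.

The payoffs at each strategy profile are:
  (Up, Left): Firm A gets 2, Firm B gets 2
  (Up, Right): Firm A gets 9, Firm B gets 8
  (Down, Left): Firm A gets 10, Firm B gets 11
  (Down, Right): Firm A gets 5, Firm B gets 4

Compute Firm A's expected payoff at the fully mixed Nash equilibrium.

First find q, the probability Firm B plays Left, from Firm A's indifference between Up and Down: 2q + 9(1−q) = 10q + 5(1−q), giving q = 1/3.
Since Firm A is indifferent in equilibrium, Firm A's expected payoff equals the payoff from either row against (1/3, 2/3). Using Up: 2(1/3) + 9(2/3) = 20/3.

20/3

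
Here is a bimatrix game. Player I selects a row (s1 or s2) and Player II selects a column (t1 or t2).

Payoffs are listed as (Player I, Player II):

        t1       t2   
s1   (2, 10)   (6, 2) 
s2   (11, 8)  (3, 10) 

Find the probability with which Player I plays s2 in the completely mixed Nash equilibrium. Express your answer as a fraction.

Let r be the probability that Player I plays s1. In a completely mixed equilibrium, Player II must be indifferent between t1 and t2.
Player II's expected payoff from t1 is 10r + 8(1−r); from t2 it is 2r + 10(1−r).
Setting these equal: 2r + 8 = −8r + 10, so r = 1/5.
Therefore Player I plays s2 with probability 1 − 1/5 = 4/5.

4/5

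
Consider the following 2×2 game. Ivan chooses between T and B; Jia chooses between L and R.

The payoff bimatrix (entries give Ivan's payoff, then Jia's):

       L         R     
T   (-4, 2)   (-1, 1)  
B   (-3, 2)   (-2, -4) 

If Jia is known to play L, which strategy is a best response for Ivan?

B

Against L, Ivan earns -4 from T and -3 from B.
So B is the best response.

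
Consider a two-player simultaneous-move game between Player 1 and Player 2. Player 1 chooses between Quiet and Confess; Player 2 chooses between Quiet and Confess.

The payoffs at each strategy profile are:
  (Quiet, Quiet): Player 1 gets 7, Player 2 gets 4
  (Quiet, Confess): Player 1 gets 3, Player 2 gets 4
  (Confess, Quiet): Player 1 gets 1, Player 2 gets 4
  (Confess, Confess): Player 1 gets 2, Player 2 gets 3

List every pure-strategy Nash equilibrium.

(Quiet, Quiet): Player 1 gets 7 ≥ 1 from Confess, and Player 2 gets 4 ≥ 4 from Confess — Nash equilibrium.
(Quiet, Confess): Player 1 gets 3 ≥ 2 from Confess, and Player 2 gets 4 ≥ 4 from Quiet — Nash equilibrium.
(Confess, Quiet): Player 1 prefers Quiet (7 > 1) — not an equilibrium.
(Confess, Confess): Player 1 prefers Quiet (3 > 2); Player 2 prefers Quiet (4 > 3) — not an equilibrium.

(Quiet, Quiet) and (Quiet, Confess)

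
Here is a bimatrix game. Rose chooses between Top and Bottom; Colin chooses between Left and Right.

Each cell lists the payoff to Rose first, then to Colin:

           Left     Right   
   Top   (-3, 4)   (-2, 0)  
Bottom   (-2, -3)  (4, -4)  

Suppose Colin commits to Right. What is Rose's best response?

Against Right, Rose earns -2 from Top and 4 from Bottom.
So Bottom is the best response.

Bottom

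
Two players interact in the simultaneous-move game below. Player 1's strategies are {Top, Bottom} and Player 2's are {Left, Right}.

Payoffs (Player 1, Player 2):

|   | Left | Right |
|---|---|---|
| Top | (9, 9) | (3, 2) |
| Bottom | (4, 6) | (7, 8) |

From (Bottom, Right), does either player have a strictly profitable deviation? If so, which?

Neither

Player 1 at (Bottom, Right) earns 7; deviating to Top yields 3 — not better.
Player 2 earns 8; deviating to Left yields 6 — not better.
Neither player can strictly improve; the profile is a Nash equilibrium.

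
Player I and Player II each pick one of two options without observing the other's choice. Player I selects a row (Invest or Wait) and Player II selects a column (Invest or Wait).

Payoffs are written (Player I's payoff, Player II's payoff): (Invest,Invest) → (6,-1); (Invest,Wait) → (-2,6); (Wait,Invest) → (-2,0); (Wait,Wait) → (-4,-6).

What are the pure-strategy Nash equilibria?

(Invest, Wait)

(Invest, Invest): Player II prefers Wait (6 > -1) — not an equilibrium.
(Invest, Wait): Player I gets -2 ≥ -4 from Wait, and Player II gets 6 ≥ -1 from Invest — Nash equilibrium.
(Wait, Invest): Player I prefers Invest (6 > -2) — not an equilibrium.
(Wait, Wait): Player I prefers Invest (-2 > -4); Player II prefers Invest (0 > -6) — not an equilibrium.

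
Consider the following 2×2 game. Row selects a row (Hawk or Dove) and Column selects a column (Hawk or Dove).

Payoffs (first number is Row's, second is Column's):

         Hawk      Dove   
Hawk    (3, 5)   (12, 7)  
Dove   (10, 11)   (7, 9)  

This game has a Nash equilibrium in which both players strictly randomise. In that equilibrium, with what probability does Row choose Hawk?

1/2

Let r be the probability that Row plays Hawk. In a completely mixed equilibrium, Column must be indifferent between Hawk and Dove.
Column's expected payoff from Hawk is 5r + 11(1−r); from Dove it is 7r + 9(1−r).
Setting these equal: −6r + 11 = −2r + 9, so r = 1/2.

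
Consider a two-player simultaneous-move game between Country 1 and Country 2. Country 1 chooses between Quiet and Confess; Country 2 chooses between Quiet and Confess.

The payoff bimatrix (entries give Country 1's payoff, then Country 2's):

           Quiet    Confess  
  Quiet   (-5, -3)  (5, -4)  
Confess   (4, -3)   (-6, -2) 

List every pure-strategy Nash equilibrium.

none

(Quiet, Quiet): Country 1 prefers Confess (4 > -5) — not an equilibrium.
(Quiet, Confess): Country 2 prefers Quiet (-3 > -4) — not an equilibrium.
(Confess, Quiet): Country 2 prefers Confess (-2 > -3) — not an equilibrium.
(Confess, Confess): Country 1 prefers Quiet (5 > -6) — not an equilibrium.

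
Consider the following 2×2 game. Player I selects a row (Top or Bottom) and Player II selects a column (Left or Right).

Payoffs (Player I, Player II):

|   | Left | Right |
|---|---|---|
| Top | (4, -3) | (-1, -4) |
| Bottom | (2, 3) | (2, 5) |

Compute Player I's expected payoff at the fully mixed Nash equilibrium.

First find q, the probability Player II plays Left, from Player I's indifference between Top and Bottom: 4q − (1−q) = 2q + 2(1−q), giving q = 3/5.
Since Player I is indifferent in equilibrium, Player I's expected payoff equals the payoff from either row against (3/5, 2/5). Using Top: 4(3/5) − (2/5) = 2.

2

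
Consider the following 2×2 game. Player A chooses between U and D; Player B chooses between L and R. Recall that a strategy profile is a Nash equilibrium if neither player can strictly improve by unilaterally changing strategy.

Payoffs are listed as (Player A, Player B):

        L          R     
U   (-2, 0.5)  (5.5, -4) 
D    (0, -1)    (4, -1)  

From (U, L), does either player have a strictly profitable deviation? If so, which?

Player A at (U, L) earns -2; deviating to D yields 0 — a strict improvement.
Player B earns 0.5; deviating to R yields -4 — not better.
Only Player A has a strictly profitable deviation.

Player A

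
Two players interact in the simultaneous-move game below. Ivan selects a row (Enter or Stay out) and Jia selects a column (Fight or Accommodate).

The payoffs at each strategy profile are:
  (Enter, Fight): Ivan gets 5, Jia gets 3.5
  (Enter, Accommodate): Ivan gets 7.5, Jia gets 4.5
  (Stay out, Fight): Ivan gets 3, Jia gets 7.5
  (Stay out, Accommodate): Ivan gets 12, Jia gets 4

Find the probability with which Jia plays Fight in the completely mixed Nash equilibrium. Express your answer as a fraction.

Let q be the probability that Jia plays Fight. In a completely mixed equilibrium, Ivan must be indifferent between Enter and Stay out.
Ivan's expected payoff from Enter is 5q + 7.5(1−q); from Stay out it is 3q + 12(1−q).
Setting these equal: −2.5q + 7.5 = −9q + 12, so q = 9/13.

9/13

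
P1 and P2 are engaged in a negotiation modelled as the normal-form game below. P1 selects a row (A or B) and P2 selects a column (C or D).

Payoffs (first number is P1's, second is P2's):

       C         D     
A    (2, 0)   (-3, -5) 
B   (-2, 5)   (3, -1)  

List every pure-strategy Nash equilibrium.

(A, C): P1 gets 2 ≥ -2 from B, and P2 gets 0 ≥ -5 from D — Nash equilibrium.
(A, D): P1 prefers B (3 > -3); P2 prefers C (0 > -5) — not an equilibrium.
(B, C): P1 prefers A (2 > -2) — not an equilibrium.
(B, D): P2 prefers C (5 > -1) — not an equilibrium.

(A, C)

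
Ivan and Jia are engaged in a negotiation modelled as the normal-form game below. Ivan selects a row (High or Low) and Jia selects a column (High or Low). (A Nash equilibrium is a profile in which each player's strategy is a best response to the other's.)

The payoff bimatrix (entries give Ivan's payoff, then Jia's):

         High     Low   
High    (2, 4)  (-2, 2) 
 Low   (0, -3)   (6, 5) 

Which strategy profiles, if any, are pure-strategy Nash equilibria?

(High, High): Ivan gets 2 ≥ 0 from Low, and Jia gets 4 ≥ 2 from Low — Nash equilibrium.
(High, Low): Ivan prefers Low (6 > -2); Jia prefers High (4 > 2) — not an equilibrium.
(Low, High): Ivan prefers High (2 > 0); Jia prefers Low (5 > -3) — not an equilibrium.
(Low, Low): Ivan gets 6 ≥ -2 from High, and Jia gets 5 ≥ -3 from High — Nash equilibrium.

(High, High) and (Low, Low)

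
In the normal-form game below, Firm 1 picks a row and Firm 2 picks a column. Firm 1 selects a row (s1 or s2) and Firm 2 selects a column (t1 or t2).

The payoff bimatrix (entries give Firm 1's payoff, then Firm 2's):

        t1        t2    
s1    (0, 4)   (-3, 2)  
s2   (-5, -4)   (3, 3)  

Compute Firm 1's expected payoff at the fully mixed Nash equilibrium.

-15/11

First find y, the probability Firm 2 plays t1, from Firm 1's indifference between s1 and s2: −3(1−y) = −5y + 3(1−y), giving y = 6/11.
Since Firm 1 is indifferent in equilibrium, Firm 1's expected payoff equals the payoff from either row against (6/11, 5/11). Using s1: −3(5/11) = -15/11.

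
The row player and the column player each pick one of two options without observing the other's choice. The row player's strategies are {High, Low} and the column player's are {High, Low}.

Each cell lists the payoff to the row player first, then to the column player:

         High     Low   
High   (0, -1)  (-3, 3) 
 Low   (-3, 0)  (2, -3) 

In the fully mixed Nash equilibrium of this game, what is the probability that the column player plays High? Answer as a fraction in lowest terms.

Let c be the probability that the column player plays High. In a completely mixed equilibrium, the row player must be indifferent between High and Low.
The row player's expected payoff from High is −3(1−c); from Low it is −3c + 2(1−c).
Setting these equal: 3c − 3 = −5c + 2, so c = 5/8.

5/8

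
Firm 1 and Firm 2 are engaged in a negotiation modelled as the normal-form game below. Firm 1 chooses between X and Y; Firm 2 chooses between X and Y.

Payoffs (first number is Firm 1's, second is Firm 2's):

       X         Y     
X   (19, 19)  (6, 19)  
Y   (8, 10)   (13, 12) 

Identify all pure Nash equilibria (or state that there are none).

(X, X) and (Y, Y)

(X, X): Firm 1 gets 19 ≥ 8 from Y, and Firm 2 gets 19 ≥ 19 from Y — Nash equilibrium.
(X, Y): Firm 1 prefers Y (13 > 6) — not an equilibrium.
(Y, X): Firm 1 prefers X (19 > 8); Firm 2 prefers Y (12 > 10) — not an equilibrium.
(Y, Y): Firm 1 gets 13 ≥ 6 from X, and Firm 2 gets 12 ≥ 10 from X — Nash equilibrium.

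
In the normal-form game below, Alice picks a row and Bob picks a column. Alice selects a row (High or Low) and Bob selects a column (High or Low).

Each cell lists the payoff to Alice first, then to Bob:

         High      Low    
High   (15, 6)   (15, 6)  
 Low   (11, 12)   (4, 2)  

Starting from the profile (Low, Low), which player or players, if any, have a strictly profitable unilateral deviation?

Both

Alice at (Low, Low) earns 4; deviating to High yields 15 — a strict improvement.
Bob earns 2; deviating to High yields 12 — a strict improvement.
Both Alice and Bob have strictly profitable deviations.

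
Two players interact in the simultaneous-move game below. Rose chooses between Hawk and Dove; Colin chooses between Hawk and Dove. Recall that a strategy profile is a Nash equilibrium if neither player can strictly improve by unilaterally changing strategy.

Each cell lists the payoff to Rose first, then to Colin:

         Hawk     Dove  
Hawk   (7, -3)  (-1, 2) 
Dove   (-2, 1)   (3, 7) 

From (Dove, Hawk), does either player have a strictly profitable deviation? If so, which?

Rose at (Dove, Hawk) earns -2; deviating to Hawk yields 7 — a strict improvement.
Colin earns 1; deviating to Dove yields 7 — a strict improvement.
Both Rose and Colin have strictly profitable deviations.

Both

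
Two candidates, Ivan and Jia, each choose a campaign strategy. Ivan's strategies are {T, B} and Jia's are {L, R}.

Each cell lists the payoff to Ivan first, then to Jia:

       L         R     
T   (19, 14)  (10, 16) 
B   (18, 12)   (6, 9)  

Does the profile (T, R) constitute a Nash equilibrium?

At (T, R), Ivan earns 10; switching to B would give 6, so Ivan has no profitable deviation.
Jia earns 16; switching to L would give 14, so Jia has no profitable deviation.
Neither player can gain by a unilateral deviation, so this profile is a Nash equilibrium.

Yes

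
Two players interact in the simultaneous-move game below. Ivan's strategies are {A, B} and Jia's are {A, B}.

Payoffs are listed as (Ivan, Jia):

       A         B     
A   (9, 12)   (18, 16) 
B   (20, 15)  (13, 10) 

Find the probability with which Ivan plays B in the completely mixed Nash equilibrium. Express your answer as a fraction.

Let x be the probability that Ivan plays A. In a completely mixed equilibrium, Jia must be indifferent between A and B.
Jia's expected payoff from A is 12x + 15(1−x); from B it is 16x + 10(1−x).
Setting these equal: −3x + 15 = 6x + 10, so x = 5/9.
Therefore Ivan plays B with probability 1 − 5/9 = 4/9.

4/9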